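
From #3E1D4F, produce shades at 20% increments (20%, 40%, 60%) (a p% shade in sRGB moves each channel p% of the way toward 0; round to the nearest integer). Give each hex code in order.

#3E1D4F is rgb(62, 29, 79).
20%: (62 − 12.4 = 49.6→50, 29 − 5.8 = 23.2→23, 79 − 15.8 = 63.2→63) → #32173F
40%: (62 − 24.8 = 37.2→37, 29 − 11.6 = 17.4→17, 79 − 31.6 = 47.4→47) → #25112F
60%: (62 − 37.2 = 24.8→25, 29 − 17.4 = 11.6→12, 79 − 47.4 = 31.6→32) → #190C20

#32173F, #25112F, #190C20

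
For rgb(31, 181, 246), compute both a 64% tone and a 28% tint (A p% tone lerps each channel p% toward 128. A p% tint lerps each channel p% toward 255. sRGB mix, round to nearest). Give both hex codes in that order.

64% tone:
  R: 31 + 62.08 = 93.08 → 93
  G: 181 + 0.64×(128−181) = 181 − 33.92 = 147.08 → 147
  B: 246 + 0.64×(128−246) = 246 − 75.52 = 170.48 → 170
  → #5d93aa
28% tint:
  R: 31 + 0.28×(255−31) = 31 + 62.72 = 93.72 → 94
  G: 181 + 0.28×(255−181) = 181 + 20.72 = 201.72 → 202
  B: 246 + 0.28×(255−246) = 246 + 2.52 = 248.52 → 249
  → #5ecaf9

#5d93aa, #5ecaf9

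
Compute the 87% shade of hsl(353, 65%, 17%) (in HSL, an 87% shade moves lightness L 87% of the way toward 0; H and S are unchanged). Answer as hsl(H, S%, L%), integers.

L moves 87% from 17 toward 0: 17 − 14.79 = 2.21 → 2.
H and S are unchanged.

hsl(353, 65%, 2%)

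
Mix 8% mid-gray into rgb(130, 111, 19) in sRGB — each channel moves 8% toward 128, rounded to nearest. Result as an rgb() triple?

rgb(130, 112, 28)

Per channel, c → c + 0.08(128 − c):
  R: 130 + 0.08×(128−130) = 130 − 0.16 = 129.84 → 130
  G: 111 + 1.36 = 112.36 → 112
  B: 19 + 0.08×(128−19) = 19 + 8.72 = 27.72 → 28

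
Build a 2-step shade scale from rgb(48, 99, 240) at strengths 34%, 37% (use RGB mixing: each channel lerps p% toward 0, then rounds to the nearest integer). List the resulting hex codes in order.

34%: (48 − 16.32 = 31.68→32, 99 − 33.66 = 65.34→65, 240 − 81.6 = 158.4→158) → #20419E
37%: (48 − 17.76 = 30.24→30, 99 − 36.63 = 62.37→62, 240 − 88.8 = 151.2→151) → #1E3E97

#20419E, #1E3E97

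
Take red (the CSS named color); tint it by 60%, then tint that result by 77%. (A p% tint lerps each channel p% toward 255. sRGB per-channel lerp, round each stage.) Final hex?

CSS red is rgb(255, 0, 0).
Lerp each channel 60% toward 255:
  R: 255 + 0.6×(255−255) = 255 + 0 = 255 → 255
  G: 0 + 0.6×(255−0) = 0 + 153 = 153 → 153
  B: 0 + 153 = 153 → 153
After the tint: rgb(255, 153, 153) = #FF9999.
Per channel, c → c + 0.77(255 − c):
  R: 255 + 0.77×(255−255) = 255 + 0 = 255 → 255
  G: 153 + 0.77×(255−153) = 153 + 78.54 = 231.54 → 232
  B: 153 + 0.77×(255−153) = 153 + 78.54 = 231.54 → 232
rgb(255, 232, 232) = #FFE8E8.

#FFE8E8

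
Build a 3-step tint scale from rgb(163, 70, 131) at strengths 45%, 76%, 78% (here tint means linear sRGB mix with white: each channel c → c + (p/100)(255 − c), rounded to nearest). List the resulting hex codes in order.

45%: (163 + 41.4 = 204.4→204, 70 + 83.25 = 153.25→153, 131 + 55.8 = 186.8→187) → #cc99bb
76%: (163 + 69.92 = 232.92→233, 70 + 140.6 = 210.6→211, 131 + 94.24 = 225.24→225) → #e9d3e1
78%: (163 + 71.76 = 234.76→235, 70 + 144.3 = 214.3→214, 131 + 96.72 = 227.72→228) → #ebd6e4

#cc99bb, #e9d3e1, #ebd6e4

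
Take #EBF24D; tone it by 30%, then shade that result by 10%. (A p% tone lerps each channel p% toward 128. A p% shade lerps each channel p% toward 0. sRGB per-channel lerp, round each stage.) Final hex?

#B7BB53

#EBF24D is rgb(235, 242, 77).
Per channel, c → c + 0.3(128 − c):
  R: 235 + 0.3×(128−235) = 235 − 32.1 = 202.9 → 203
  G: 242 + 0.3×(128−242) = 242 − 34.2 = 207.8 → 208
  B: 77 + 0.3×(128−77) = 77 + 15.3 = 92.3 → 92
After the tone: rgb(203, 208, 92) = #CBD05C.
A 10% shade moves each channel 10% toward 0:
  R: 203 + 0.1×(0−203) = 203 − 20.3 = 182.7 → 183
  G: 208 − 20.8 = 187.2 → 187
  B: 92 + 0.1×(0−92) = 92 − 9.2 = 82.8 → 83
rgb(183, 187, 83) = #B7BB53.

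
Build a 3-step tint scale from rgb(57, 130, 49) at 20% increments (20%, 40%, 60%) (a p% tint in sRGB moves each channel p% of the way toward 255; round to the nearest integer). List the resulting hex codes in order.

20%: (57 + 39.6 = 96.6→97, 130 + 25 = 155→155, 49 + 41.2 = 90.2→90) → #619B5A
40%: (57 + 79.2 = 136.2→136, 130 + 50 = 180→180, 49 + 82.4 = 131.4→131) → #88B483
60%: (57 + 118.8 = 175.8→176, 130 + 75 = 205→205, 49 + 123.6 = 172.6→173) → #B0CDAD

#619B5A, #88B483, #B0CDAD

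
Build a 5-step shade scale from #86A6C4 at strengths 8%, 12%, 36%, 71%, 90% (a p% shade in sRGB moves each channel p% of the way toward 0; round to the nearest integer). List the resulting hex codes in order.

#86A6C4 is rgb(134, 166, 196).
8%: (134 − 10.72 = 123.28→123, 166 − 13.28 = 152.72→153, 196 − 15.68 = 180.32→180) → #7B99B4
12%: (134 − 16.08 = 117.92→118, 166 − 19.92 = 146.08→146, 196 − 23.52 = 172.48→172) → #7692AC
36%: (134 − 48.24 = 85.76→86, 166 − 59.76 = 106.24→106, 196 − 70.56 = 125.44→125) → #566A7D
71%: (134 − 95.14 = 38.86→39, 166 − 117.86 = 48.14→48, 196 − 139.16 = 56.84→57) → #273039
90%: (134 − 120.6 = 13.4→13, 166 − 149.4 = 16.6→17, 196 − 176.4 = 19.6→20) → #0D1114

#7B99B4, #7692AC, #566A7D, #273039, #0D1114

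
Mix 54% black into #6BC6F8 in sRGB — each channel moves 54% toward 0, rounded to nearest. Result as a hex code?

#315B72

#6BC6F8 is rgb(107, 198, 248).
Lerp each channel 54% toward 0:
  R: 107 − 57.78 = 49.22 → 49
  G: 198 − 106.92 = 91.08 → 91
  B: 248 − 133.92 = 114.08 → 114
rgb(49, 91, 114) = #315B72.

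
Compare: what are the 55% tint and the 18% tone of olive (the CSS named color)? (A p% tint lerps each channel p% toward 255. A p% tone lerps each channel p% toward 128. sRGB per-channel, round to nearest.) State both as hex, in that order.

CSS olive is rgb(128, 128, 0).
55% tint:
  R: 128 + 0.55×(255−128) = 128 + 69.85 = 197.85 → 198
  G: 128 + 69.85 = 197.85 → 198
  B: 0 + 0.55×(255−0) = 0 + 140.25 = 140.25 → 140
  → #C6C68C
18% tone:
  R: 128 + 0 = 128 → 128
  G: 128 + 0.18×(128−128) = 128 + 0 = 128 → 128
  B: 0 + 0.18×(128−0) = 0 + 23.04 = 23.04 → 23
  → #808017

#C6C68C, #808017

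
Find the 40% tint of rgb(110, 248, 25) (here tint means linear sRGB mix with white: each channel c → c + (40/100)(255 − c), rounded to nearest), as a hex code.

#A8FB75

A 40% tint moves each channel 40% toward 255:
  R: 110 + 0.4×(255−110) = 110 + 58 = 168 → 168
  G: 248 + 2.8 = 250.8 → 251
  B: 25 + 0.4×(255−25) = 25 + 92 = 117 → 117
rgb(168, 251, 117) = #A8FB75.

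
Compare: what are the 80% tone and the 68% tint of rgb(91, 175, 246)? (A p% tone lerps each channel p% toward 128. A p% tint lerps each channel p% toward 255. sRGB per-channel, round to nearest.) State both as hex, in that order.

#798998, #CBE5FC

80% tone:
  R: 91 + 0.8×(128−91) = 91 + 29.6 = 120.6 → 121
  G: 175 + 0.8×(128−175) = 175 − 37.6 = 137.4 → 137
  B: 246 + 0.8×(128−246) = 246 − 94.4 = 151.6 → 152
  → #798998
68% tint:
  R: 91 + 0.68×(255−91) = 91 + 111.52 = 202.52 → 203
  G: 175 + 54.4 = 229.4 → 229
  B: 246 + 6.12 = 252.12 → 252
  → #CBE5FC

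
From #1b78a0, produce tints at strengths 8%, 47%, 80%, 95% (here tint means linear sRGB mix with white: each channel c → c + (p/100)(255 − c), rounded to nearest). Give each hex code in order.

#2d83a8, #86b7cd, #d1e4ec, #f4f8fa

#1b78a0 is rgb(27, 120, 160).
8%: (27 + 18.24 = 45.24→45, 120 + 10.8 = 130.8→131, 160 + 7.6 = 167.6→168) → #2d83a8
47%: (27 + 107.16 = 134.16→134, 120 + 63.45 = 183.45→183, 160 + 44.65 = 204.65→205) → #86b7cd
80%: (27 + 182.4 = 209.4→209, 120 + 108 = 228→228, 160 + 76 = 236→236) → #d1e4ec
95%: (27 + 216.6 = 243.6→244, 120 + 128.25 = 248.25→248, 160 + 90.25 = 250.25→250) → #f4f8fa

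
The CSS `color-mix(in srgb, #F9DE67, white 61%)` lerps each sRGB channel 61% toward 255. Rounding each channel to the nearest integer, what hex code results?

#FDF2C4

#F9DE67 is rgb(249, 222, 103).
A 61% tint moves each channel 61% toward 255:
  R: 249 + 3.66 = 252.66 → 253
  G: 222 + 0.61×(255−222) = 222 + 20.13 = 242.13 → 242
  B: 103 + 92.72 = 195.72 → 196
rgb(253, 242, 196) = #FDF2C4.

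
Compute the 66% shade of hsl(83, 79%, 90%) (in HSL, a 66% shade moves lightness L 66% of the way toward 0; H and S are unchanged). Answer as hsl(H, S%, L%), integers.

hsl(83, 79%, 31%)

L moves 66% from 90 toward 0: 90 − 59.4 = 30.6 → 31.
H and S are unchanged.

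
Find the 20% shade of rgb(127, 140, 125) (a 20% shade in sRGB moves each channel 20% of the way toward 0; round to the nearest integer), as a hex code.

A 20% shade moves each channel 20% toward 0:
  R: 127 − 25.4 = 101.6 → 102
  G: 140 + 0.2×(0−140) = 140 − 28 = 112 → 112
  B: 125 + 0.2×(0−125) = 125 − 25 = 100 → 100
rgb(102, 112, 100) = #667064.

#667064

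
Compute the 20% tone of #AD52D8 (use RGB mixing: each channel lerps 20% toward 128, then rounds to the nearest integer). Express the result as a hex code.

#AD52D8 is rgb(173, 82, 216).
A 20% tone moves each channel 20% toward 128:
  R: 173 + 0.2×(128−173) = 173 − 9 = 164 → 164
  G: 82 + 9.2 = 91.2 → 91
  B: 216 + 0.2×(128−216) = 216 − 17.6 = 198.4 → 198
rgb(164, 91, 198) = #A45BC6.

#A45BC6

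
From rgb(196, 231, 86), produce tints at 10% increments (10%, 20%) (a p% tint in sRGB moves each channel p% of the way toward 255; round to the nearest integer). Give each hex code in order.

#cae967, #d0ec78

10%: (196 + 5.9 = 201.9→202, 231 + 2.4 = 233.4→233, 86 + 16.9 = 102.9→103) → #cae967
20%: (196 + 11.8 = 207.8→208, 231 + 4.8 = 235.8→236, 86 + 33.8 = 119.8→120) → #d0ec78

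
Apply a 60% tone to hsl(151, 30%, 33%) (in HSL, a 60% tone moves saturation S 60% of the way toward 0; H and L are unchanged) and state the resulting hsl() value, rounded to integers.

hsl(151, 12%, 33%)

S moves 60% from 30 toward 0: 30 − 18 = 12 → 12.
H and L are unchanged.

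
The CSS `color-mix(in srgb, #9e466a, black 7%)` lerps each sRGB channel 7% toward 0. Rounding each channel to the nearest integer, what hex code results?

#934163

#9e466a is rgb(158, 70, 106).
Per channel, c → c + 0.07(0 − c):
  R: 158 − 11.06 = 146.94 → 147
  G: 70 + 0.07×(0−70) = 70 − 4.9 = 65.1 → 65
  B: 106 + 0.07×(0−106) = 106 − 7.42 = 98.58 → 99
rgb(147, 65, 99) = #934163.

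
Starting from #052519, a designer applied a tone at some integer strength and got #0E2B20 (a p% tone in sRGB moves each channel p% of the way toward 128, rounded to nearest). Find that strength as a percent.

#052519 is rgb(5, 37, 25); #0E2B20 is rgb(14, 43, 32).
On the R channel (widest range): 14 ≈ 5 + (p/100)(128 − 5), so p ≈ 100×(14 − 5)/(128 − 5) = 900/123 = 7.32.
p = 7 reproduces all three channels after rounding.

7%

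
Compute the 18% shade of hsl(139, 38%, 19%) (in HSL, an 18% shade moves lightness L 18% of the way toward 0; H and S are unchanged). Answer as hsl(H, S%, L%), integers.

L moves 18% from 19 toward 0: 19 − 3.42 = 15.58 → 16.
H and S are unchanged.

hsl(139, 38%, 16%)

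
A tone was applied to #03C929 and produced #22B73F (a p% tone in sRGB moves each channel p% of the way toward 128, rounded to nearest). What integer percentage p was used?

25%

#03C929 is rgb(3, 201, 41); #22B73F is rgb(34, 183, 63).
On the R channel (widest range): 34 ≈ 3 + (p/100)(128 − 3), so p ≈ 100×(34 − 3)/(128 − 3) = 3100/125 = 24.80.
p = 25 reproduces all three channels after rounding.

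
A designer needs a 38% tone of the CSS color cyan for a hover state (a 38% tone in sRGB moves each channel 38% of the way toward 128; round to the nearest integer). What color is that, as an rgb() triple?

CSS cyan is rgb(0, 255, 255).
Per channel, c → c + 0.38(128 − c):
  R: 0 + 0.38×(128−0) = 0 + 48.64 = 48.64 → 49
  G: 255 − 48.26 = 206.74 → 207
  B: 255 + 0.38×(128−255) = 255 − 48.26 = 206.74 → 207

rgb(49, 207, 207)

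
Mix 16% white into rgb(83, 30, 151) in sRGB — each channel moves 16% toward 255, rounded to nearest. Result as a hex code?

Lerp each channel 16% toward 255:
  R: 83 + 27.52 = 110.52 → 111
  G: 30 + 36 = 66 → 66
  B: 151 + 16.64 = 167.64 → 168
rgb(111, 66, 168) = #6F42A8.

#6F42A8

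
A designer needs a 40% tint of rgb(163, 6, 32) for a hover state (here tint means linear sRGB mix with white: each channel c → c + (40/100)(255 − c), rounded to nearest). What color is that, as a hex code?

A 40% tint moves each channel 40% toward 255:
  R: 163 + 0.4×(255−163) = 163 + 36.8 = 199.8 → 200
  G: 6 + 0.4×(255−6) = 6 + 99.6 = 105.6 → 106
  B: 32 + 0.4×(255−32) = 32 + 89.2 = 121.2 → 121
rgb(200, 106, 121) = #C86A79.

#C86A79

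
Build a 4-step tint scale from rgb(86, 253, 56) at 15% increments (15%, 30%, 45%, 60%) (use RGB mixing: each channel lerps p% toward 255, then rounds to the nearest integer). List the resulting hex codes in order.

#6FFD56, #89FE74, #A2FE92, #BBFEAF

15%: (86 + 25.35 = 111.35→111, 253→253, 56 + 29.85 = 85.85→86) → #6FFD56
30%: (86 + 50.7 = 136.7→137, 253 + 0.6 = 253.6→254, 56 + 59.7 = 115.7→116) → #89FE74
45%: (86 + 76.05 = 162.05→162, 253 + 0.9 = 253.9→254, 56 + 89.55 = 145.55→146) → #A2FE92
60%: (86 + 101.4 = 187.4→187, 253 + 1.2 = 254.2→254, 56 + 119.4 = 175.4→175) → #BBFEAF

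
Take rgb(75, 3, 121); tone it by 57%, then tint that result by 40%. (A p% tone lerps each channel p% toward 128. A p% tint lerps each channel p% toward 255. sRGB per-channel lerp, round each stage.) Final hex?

#a592b1

Lerp each channel 57% toward 128:
  R: 75 + 0.57×(128−75) = 75 + 30.21 = 105.21 → 105
  G: 3 + 0.57×(128−3) = 3 + 71.25 = 74.25 → 74
  B: 121 + 3.99 = 124.99 → 125
After the tone: rgb(105, 74, 125) = #694a7d.
A 40% tint moves each channel 40% toward 255:
  R: 105 + 0.4×(255−105) = 105 + 60 = 165 → 165
  G: 74 + 72.4 = 146.4 → 146
  B: 125 + 0.4×(255−125) = 125 + 52 = 177 → 177
rgb(165, 146, 177) = #a592b1.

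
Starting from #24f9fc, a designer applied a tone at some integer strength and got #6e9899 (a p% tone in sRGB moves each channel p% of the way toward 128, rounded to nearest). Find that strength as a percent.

80%

#24f9fc is rgb(36, 249, 252); #6e9899 is rgb(110, 152, 153).
On the B channel (widest range): 153 ≈ 252 + (p/100)(128 − 252), so p ≈ 100×(153 − 252)/(128 − 252) = -9900/-124 = 79.84.
p = 80 reproduces all three channels after rounding.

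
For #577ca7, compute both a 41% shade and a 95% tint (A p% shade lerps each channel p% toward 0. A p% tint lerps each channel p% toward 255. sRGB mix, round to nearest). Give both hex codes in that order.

#334963, #f7f8fb

#577ca7 is rgb(87, 124, 167).
41% shade:
  R: 87 + 0.41×(0−87) = 87 − 35.67 = 51.33 → 51
  G: 124 + 0.41×(0−124) = 124 − 50.84 = 73.16 → 73
  B: 167 + 0.41×(0−167) = 167 − 68.47 = 98.53 → 99
  → #334963
95% tint:
  R: 87 + 0.95×(255−87) = 87 + 159.6 = 246.6 → 247
  G: 124 + 0.95×(255−124) = 124 + 124.45 = 248.45 → 248
  B: 167 + 83.6 = 250.6 → 251
  → #f7f8fb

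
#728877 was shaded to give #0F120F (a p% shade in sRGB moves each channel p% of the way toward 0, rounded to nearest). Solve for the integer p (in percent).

87%

#728877 is rgb(114, 136, 119); #0F120F is rgb(15, 18, 15).
On the G channel (widest range): 18 ≈ 136 + (p/100)(0 − 136), so p ≈ 100×(18 − 136)/(0 − 136) = -11800/-136 = 86.76.
p = 87 reproduces all three channels after rounding.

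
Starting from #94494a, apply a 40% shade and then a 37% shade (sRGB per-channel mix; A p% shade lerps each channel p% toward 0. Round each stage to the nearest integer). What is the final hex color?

#94494a is rgb(148, 73, 74).
Lerp each channel 40% toward 0:
  R: 148 + 0.4×(0−148) = 148 − 59.2 = 88.8 → 89
  G: 73 − 29.2 = 43.8 → 44
  B: 74 + 0.4×(0−74) = 74 − 29.6 = 44.4 → 44
After the shade: rgb(89, 44, 44) = #592c2c.
Per channel, c → c + 0.37(0 − c):
  R: 89 − 32.93 = 56.07 → 56
  G: 44 + 0.37×(0−44) = 44 − 16.28 = 27.72 → 28
  B: 44 + 0.37×(0−44) = 44 − 16.28 = 27.72 → 28
rgb(56, 28, 28) = #381c1c.

#381c1c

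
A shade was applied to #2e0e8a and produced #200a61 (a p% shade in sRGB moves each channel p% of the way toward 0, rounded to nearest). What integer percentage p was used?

#2e0e8a is rgb(46, 14, 138); #200a61 is rgb(32, 10, 97).
On the B channel (widest range): 97 ≈ 138 + (p/100)(0 − 138), so p ≈ 100×(97 − 138)/(0 − 138) = -4100/-138 = 29.71.
p = 30 reproduces all three channels after rounding.

30%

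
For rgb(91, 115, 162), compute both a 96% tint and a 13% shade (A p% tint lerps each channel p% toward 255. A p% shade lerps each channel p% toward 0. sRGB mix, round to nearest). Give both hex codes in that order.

96% tint:
  R: 91 + 0.96×(255−91) = 91 + 157.44 = 248.44 → 248
  G: 115 + 0.96×(255−115) = 115 + 134.4 = 249.4 → 249
  B: 162 + 0.96×(255−162) = 162 + 89.28 = 251.28 → 251
  → #F8F9FB
13% shade:
  R: 91 + 0.13×(0−91) = 91 − 11.83 = 79.17 → 79
  G: 115 + 0.13×(0−115) = 115 − 14.95 = 100.05 → 100
  B: 162 + 0.13×(0−162) = 162 − 21.06 = 140.94 → 141
  → #4F648D

#F8F9FB, #4F648D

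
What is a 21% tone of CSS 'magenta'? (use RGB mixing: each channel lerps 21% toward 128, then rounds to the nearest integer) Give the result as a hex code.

#e41be4

CSS magenta is rgb(255, 0, 255).
Per channel, c → c + 0.21(128 − c):
  R: 255 − 26.67 = 228.33 → 228
  G: 0 + 0.21×(128−0) = 0 + 26.88 = 26.88 → 27
  B: 255 − 26.67 = 228.33 → 228
rgb(228, 27, 228) = #e41be4.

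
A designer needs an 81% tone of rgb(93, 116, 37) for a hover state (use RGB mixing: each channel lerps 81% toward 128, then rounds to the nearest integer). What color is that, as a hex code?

An 81% tone moves each channel 81% toward 128:
  R: 93 + 28.35 = 121.35 → 121
  G: 116 + 9.72 = 125.72 → 126
  B: 37 + 0.81×(128−37) = 37 + 73.71 = 110.71 → 111
rgb(121, 126, 111) = #797E6F.

#797E6F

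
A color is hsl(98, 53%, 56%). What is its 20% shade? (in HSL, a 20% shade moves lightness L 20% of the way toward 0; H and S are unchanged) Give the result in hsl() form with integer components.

L moves 20% from 56 toward 0: 56 − 11.2 = 44.8 → 45.
H and S are unchanged.

hsl(98, 53%, 45%)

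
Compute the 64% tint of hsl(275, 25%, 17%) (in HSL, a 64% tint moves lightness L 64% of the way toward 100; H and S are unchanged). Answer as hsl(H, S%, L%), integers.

L moves 64% from 17 toward 100: 17 + 53.12 = 70.12 → 70.
H and S are unchanged.

hsl(275, 25%, 70%)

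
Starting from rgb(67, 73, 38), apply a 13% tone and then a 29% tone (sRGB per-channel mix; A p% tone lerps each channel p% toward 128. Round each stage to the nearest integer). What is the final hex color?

#5A5E49

Per channel, c → c + 0.13(128 − c):
  R: 67 + 0.13×(128−67) = 67 + 7.93 = 74.93 → 75
  G: 73 + 0.13×(128−73) = 73 + 7.15 = 80.15 → 80
  B: 38 + 0.13×(128−38) = 38 + 11.7 = 49.7 → 50
After the tone: rgb(75, 80, 50) = #4B5032.
A 29% tone moves each channel 29% toward 128:
  R: 75 + 15.37 = 90.37 → 90
  G: 80 + 0.29×(128−80) = 80 + 13.92 = 93.92 → 94
  B: 50 + 0.29×(128−50) = 50 + 22.62 = 72.62 → 73
rgb(90, 94, 73) = #5A5E49.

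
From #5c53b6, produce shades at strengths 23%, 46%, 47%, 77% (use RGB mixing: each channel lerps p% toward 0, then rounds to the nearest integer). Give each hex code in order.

#5c53b6 is rgb(92, 83, 182).
23%: (92 − 21.16 = 70.84→71, 83 − 19.09 = 63.91→64, 182 − 41.86 = 140.14→140) → #47408c
46%: (92 − 42.32 = 49.68→50, 83 − 38.18 = 44.82→45, 182 − 83.72 = 98.28→98) → #322d62
47%: (92 − 43.24 = 48.76→49, 83 − 39.01 = 43.99→44, 182 − 85.54 = 96.46→96) → #312c60
77%: (92 − 70.84 = 21.16→21, 83 − 63.91 = 19.09→19, 182 − 140.14 = 41.86→42) → #15132a

#47408c, #322d62, #312c60, #15132a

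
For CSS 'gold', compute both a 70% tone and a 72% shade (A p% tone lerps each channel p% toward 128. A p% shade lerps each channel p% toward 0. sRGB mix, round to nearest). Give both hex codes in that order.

#A69A5A, #473C00

CSS gold is rgb(255, 215, 0).
70% tone:
  R: 255 + 0.7×(128−255) = 255 − 88.9 = 166.1 → 166
  G: 215 + 0.7×(128−215) = 215 − 60.9 = 154.1 → 154
  B: 0 + 0.7×(128−0) = 0 + 89.6 = 89.6 → 90
  → #A69A5A
72% shade:
  R: 255 − 183.6 = 71.4 → 71
  G: 215 − 154.8 = 60.2 → 60
  B: 0 + 0 = 0 → 0
  → #473C00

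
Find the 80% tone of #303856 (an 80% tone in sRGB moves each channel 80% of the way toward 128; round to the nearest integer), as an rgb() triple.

#303856 is rgb(48, 56, 86).
Per channel, c → c + 0.8(128 − c):
  R: 48 + 0.8×(128−48) = 48 + 64 = 112 → 112
  G: 56 + 0.8×(128−56) = 56 + 57.6 = 113.6 → 114
  B: 86 + 0.8×(128−86) = 86 + 33.6 = 119.6 → 120

rgb(112, 114, 120)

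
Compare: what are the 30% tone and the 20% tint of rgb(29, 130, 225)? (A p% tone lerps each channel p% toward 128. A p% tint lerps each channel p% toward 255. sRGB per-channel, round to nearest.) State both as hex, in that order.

#3B81C4, #4A9BE7

30% tone:
  R: 29 + 0.3×(128−29) = 29 + 29.7 = 58.7 → 59
  G: 130 − 0.6 = 129.4 → 129
  B: 225 − 29.1 = 195.9 → 196
  → #3B81C4
20% tint:
  R: 29 + 0.2×(255−29) = 29 + 45.2 = 74.2 → 74
  G: 130 + 0.2×(255−130) = 130 + 25 = 155 → 155
  B: 225 + 0.2×(255−225) = 225 + 6 = 231 → 231
  → #4A9BE7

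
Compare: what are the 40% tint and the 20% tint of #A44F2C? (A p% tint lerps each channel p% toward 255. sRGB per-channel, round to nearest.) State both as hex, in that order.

#C89580, #B67256

#A44F2C is rgb(164, 79, 44).
40% tint:
  R: 164 + 36.4 = 200.4 → 200
  G: 79 + 0.4×(255−79) = 79 + 70.4 = 149.4 → 149
  B: 44 + 84.4 = 128.4 → 128
  → #C89580
20% tint:
  R: 164 + 18.2 = 182.2 → 182
  G: 79 + 0.2×(255−79) = 79 + 35.2 = 114.2 → 114
  B: 44 + 42.2 = 86.2 → 86
  → #B67256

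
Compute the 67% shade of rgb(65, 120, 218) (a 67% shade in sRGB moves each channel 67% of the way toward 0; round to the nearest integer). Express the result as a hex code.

#152848

Lerp each channel 67% toward 0:
  R: 65 − 43.55 = 21.45 → 21
  G: 120 − 80.4 = 39.6 → 40
  B: 218 + 0.67×(0−218) = 218 − 146.06 = 71.94 → 72
rgb(21, 40, 72) = #152848.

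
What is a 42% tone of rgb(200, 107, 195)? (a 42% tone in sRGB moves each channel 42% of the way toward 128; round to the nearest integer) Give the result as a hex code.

#AA74A7

A 42% tone moves each channel 42% toward 128:
  R: 200 − 30.24 = 169.76 → 170
  G: 107 + 8.82 = 115.82 → 116
  B: 195 + 0.42×(128−195) = 195 − 28.14 = 166.86 → 167
rgb(170, 116, 167) = #AA74A7.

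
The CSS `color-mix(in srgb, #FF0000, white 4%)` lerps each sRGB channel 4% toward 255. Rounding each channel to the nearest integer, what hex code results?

#FF0A0A

#FF0000 is rgb(255, 0, 0).
A 4% tint moves each channel 4% toward 255:
  R: 255 + 0 = 255 → 255
  G: 0 + 10.2 = 10.2 → 10
  B: 0 + 10.2 = 10.2 → 10
rgb(255, 10, 10) = #FF0A0A.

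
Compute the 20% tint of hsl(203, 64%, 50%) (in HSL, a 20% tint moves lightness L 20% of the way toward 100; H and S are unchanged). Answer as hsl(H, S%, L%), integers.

hsl(203, 64%, 60%)

L moves 20% from 50 toward 100: 50 + 10 = 60 → 60.
H and S are unchanged.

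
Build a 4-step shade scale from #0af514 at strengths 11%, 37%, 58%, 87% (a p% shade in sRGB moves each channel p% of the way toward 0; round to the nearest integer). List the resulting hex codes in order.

#09da12, #069a0d, #046708, #012003

#0af514 is rgb(10, 245, 20).
11%: (10 − 1.1 = 8.9→9, 245 − 26.95 = 218.05→218, 20 − 2.2 = 17.8→18) → #09da12
37%: (10 − 3.7 = 6.3→6, 245 − 90.65 = 154.35→154, 20 − 7.4 = 12.6→13) → #069a0d
58%: (10 − 5.8 = 4.2→4, 245 − 142.1 = 102.9→103, 20 − 11.6 = 8.4→8) → #046708
87%: (10 − 8.7 = 1.3→1, 245 − 213.15 = 31.85→32, 20 − 17.4 = 2.6→3) → #012003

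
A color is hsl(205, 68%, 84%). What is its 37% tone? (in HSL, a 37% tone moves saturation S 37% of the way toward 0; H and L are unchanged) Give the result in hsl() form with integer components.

hsl(205, 43%, 84%)

S moves 37% from 68 toward 0: 68 − 25.16 = 42.84 → 43.
H and L are unchanged.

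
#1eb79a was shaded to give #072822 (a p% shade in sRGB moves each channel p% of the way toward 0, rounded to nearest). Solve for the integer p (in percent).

#1eb79a is rgb(30, 183, 154); #072822 is rgb(7, 40, 34).
On the G channel (widest range): 40 ≈ 183 + (p/100)(0 − 183), so p ≈ 100×(40 − 183)/(0 − 183) = -14300/-183 = 78.14.
p = 78 reproduces all three channels after rounding.

78%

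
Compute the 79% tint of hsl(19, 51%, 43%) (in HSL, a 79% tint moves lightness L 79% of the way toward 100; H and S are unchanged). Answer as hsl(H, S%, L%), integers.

hsl(19, 51%, 88%)

L moves 79% from 43 toward 100: 43 + 45.03 = 88.03 → 88.
H and S are unchanged.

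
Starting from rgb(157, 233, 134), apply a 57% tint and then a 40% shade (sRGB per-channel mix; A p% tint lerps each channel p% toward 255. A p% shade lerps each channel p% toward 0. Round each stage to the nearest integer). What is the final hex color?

Per channel, c → c + 0.57(255 − c):
  R: 157 + 55.86 = 212.86 → 213
  G: 233 + 0.57×(255−233) = 233 + 12.54 = 245.54 → 246
  B: 134 + 68.97 = 202.97 → 203
After the tint: rgb(213, 246, 203) = #d5f6cb.
Lerp each channel 40% toward 0:
  R: 213 + 0.4×(0−213) = 213 − 85.2 = 127.8 → 128
  G: 246 + 0.4×(0−246) = 246 − 98.4 = 147.6 → 148
  B: 203 + 0.4×(0−203) = 203 − 81.2 = 121.8 → 122
rgb(128, 148, 122) = #80947a.

#80947a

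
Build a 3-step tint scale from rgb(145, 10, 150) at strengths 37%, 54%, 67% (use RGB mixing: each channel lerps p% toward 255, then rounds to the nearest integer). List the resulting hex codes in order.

#BA65BD, #CC8ECF, #DBAEDC

37%: (145 + 40.7 = 185.7→186, 10 + 90.65 = 100.65→101, 150 + 38.85 = 188.85→189) → #BA65BD
54%: (145 + 59.4 = 204.4→204, 10 + 132.3 = 142.3→142, 150 + 56.7 = 206.7→207) → #CC8ECF
67%: (145 + 73.7 = 218.7→219, 10 + 164.15 = 174.15→174, 150 + 70.35 = 220.35→220) → #DBAEDC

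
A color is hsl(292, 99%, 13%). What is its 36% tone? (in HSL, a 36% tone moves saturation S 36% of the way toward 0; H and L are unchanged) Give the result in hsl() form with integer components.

S moves 36% from 99 toward 0: 99 − 35.64 = 63.36 → 63.
H and L are unchanged.

hsl(292, 63%, 13%)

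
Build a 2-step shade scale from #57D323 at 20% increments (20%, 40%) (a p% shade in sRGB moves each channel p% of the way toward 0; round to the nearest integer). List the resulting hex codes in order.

#46A91C, #347F15

#57D323 is rgb(87, 211, 35).
20%: (87 − 17.4 = 69.6→70, 211 − 42.2 = 168.8→169, 35 − 7 = 28→28) → #46A91C
40%: (87 − 34.8 = 52.2→52, 211 − 84.4 = 126.6→127, 35 − 14 = 21→21) → #347F15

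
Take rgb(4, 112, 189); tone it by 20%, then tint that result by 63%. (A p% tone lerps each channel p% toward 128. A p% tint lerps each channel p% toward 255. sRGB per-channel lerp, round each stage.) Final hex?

#ABCBE2

Per channel, c → c + 0.2(128 − c):
  R: 4 + 24.8 = 28.8 → 29
  G: 112 + 3.2 = 115.2 → 115
  B: 189 + 0.2×(128−189) = 189 − 12.2 = 176.8 → 177
After the tone: rgb(29, 115, 177) = #1D73B1.
Per channel, c → c + 0.63(255 − c):
  R: 29 + 0.63×(255−29) = 29 + 142.38 = 171.38 → 171
  G: 115 + 0.63×(255−115) = 115 + 88.2 = 203.2 → 203
  B: 177 + 0.63×(255−177) = 177 + 49.14 = 226.14 → 226
rgb(171, 203, 226) = #ABCBE2.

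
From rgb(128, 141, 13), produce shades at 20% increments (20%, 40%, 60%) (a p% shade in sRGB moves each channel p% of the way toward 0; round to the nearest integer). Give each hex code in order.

20%: (128 − 25.6 = 102.4→102, 141 − 28.2 = 112.8→113, 13 − 2.6 = 10.4→10) → #66710A
40%: (128 − 51.2 = 76.8→77, 141 − 56.4 = 84.6→85, 13 − 5.2 = 7.8→8) → #4D5508
60%: (128 − 76.8 = 51.2→51, 141 − 84.6 = 56.4→56, 13 − 7.8 = 5.2→5) → #333805

#66710A, #4D5508, #333805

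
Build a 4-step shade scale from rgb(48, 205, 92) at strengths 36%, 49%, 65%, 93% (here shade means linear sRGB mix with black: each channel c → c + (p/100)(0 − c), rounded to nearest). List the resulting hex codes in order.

36%: (48 − 17.28 = 30.72→31, 205 − 73.8 = 131.2→131, 92 − 33.12 = 58.88→59) → #1F833B
49%: (48 − 23.52 = 24.48→24, 205 − 100.45 = 104.55→105, 92 − 45.08 = 46.92→47) → #18692F
65%: (48 − 31.2 = 16.8→17, 205 − 133.25 = 71.75→72, 92 − 59.8 = 32.2→32) → #114820
93%: (48 − 44.64 = 3.36→3, 205 − 190.65 = 14.35→14, 92 − 85.56 = 6.44→6) → #030E06

#1F833B, #18692F, #114820, #030E06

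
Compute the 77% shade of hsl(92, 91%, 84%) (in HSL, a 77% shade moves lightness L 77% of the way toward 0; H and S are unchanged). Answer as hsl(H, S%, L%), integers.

L moves 77% from 84 toward 0: 84 − 64.68 = 19.32 → 19.
H and S are unchanged.

hsl(92, 91%, 19%)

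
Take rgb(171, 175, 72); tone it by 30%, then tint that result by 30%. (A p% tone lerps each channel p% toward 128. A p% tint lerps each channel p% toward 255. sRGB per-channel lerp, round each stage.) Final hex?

#bbbd8b

Lerp each channel 30% toward 128:
  R: 171 − 12.9 = 158.1 → 158
  G: 175 − 14.1 = 160.9 → 161
  B: 72 + 0.3×(128−72) = 72 + 16.8 = 88.8 → 89
After the tone: rgb(158, 161, 89) = #9ea159.
A 30% tint moves each channel 30% toward 255:
  R: 158 + 29.1 = 187.1 → 187
  G: 161 + 0.3×(255−161) = 161 + 28.2 = 189.2 → 189
  B: 89 + 0.3×(255−89) = 89 + 49.8 = 138.8 → 139
rgb(187, 189, 139) = #bbbd8b.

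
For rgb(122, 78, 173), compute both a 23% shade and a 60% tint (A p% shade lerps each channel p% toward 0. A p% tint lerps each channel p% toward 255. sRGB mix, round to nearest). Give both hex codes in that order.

23% shade:
  R: 122 + 0.23×(0−122) = 122 − 28.06 = 93.94 → 94
  G: 78 + 0.23×(0−78) = 78 − 17.94 = 60.06 → 60
  B: 173 − 39.79 = 133.21 → 133
  → #5e3c85
60% tint:
  R: 122 + 79.8 = 201.8 → 202
  G: 78 + 106.2 = 184.2 → 184
  B: 173 + 0.6×(255−173) = 173 + 49.2 = 222.2 → 222
  → #cab8de

#5e3c85, #cab8de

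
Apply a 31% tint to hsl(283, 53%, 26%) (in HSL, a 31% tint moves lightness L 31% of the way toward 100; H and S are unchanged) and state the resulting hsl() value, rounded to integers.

hsl(283, 53%, 49%)

L moves 31% from 26 toward 100: 26 + 22.94 = 48.94 → 49.
H and S are unchanged.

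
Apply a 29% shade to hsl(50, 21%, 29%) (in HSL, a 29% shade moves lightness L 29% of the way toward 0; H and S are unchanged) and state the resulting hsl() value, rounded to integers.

hsl(50, 21%, 21%)

L moves 29% from 29 toward 0: 29 − 8.41 = 20.59 → 21.
H and S are unchanged.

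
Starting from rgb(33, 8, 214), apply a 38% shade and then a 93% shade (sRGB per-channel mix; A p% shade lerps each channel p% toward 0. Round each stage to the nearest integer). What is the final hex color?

#010009

Lerp each channel 38% toward 0:
  R: 33 − 12.54 = 20.46 → 20
  G: 8 − 3.04 = 4.96 → 5
  B: 214 − 81.32 = 132.68 → 133
After the shade: rgb(20, 5, 133) = #140585.
Lerp each channel 93% toward 0:
  R: 20 − 18.6 = 1.4 → 1
  G: 5 − 4.65 = 0.35 → 0
  B: 133 − 123.69 = 9.31 → 9
rgb(1, 0, 9) = #010009.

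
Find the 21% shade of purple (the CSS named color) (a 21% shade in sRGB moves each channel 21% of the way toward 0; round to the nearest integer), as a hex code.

#650065

CSS purple is rgb(128, 0, 128).
A 21% shade moves each channel 21% toward 0:
  R: 128 − 26.88 = 101.12 → 101
  G: 0 + 0.21×(0−0) = 0 + 0 = 0 → 0
  B: 128 − 26.88 = 101.12 → 101
rgb(101, 0, 101) = #650065.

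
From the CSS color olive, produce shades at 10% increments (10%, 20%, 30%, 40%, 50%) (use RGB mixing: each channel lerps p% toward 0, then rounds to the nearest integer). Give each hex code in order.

CSS olive is rgb(128, 128, 0).
10%: (128 − 12.8 = 115.2→115, 128 − 12.8 = 115.2→115, 0→0) → #737300
20%: (128 − 25.6 = 102.4→102, 128 − 25.6 = 102.4→102, 0→0) → #666600
30%: (128 − 38.4 = 89.6→90, 128 − 38.4 = 89.6→90, 0→0) → #5a5a00
40%: (128 − 51.2 = 76.8→77, 128 − 51.2 = 76.8→77, 0→0) → #4d4d00
50%: (128 − 64 = 64→64, 128 − 64 = 64→64, 0→0) → #404000

#737300, #666600, #5a5a00, #4d4d00, #404000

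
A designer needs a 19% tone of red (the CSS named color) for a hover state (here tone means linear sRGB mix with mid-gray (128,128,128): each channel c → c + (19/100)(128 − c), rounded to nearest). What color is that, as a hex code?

CSS red is rgb(255, 0, 0).
Per channel, c → c + 0.19(128 − c):
  R: 255 + 0.19×(128−255) = 255 − 24.13 = 230.87 → 231
  G: 0 + 24.32 = 24.32 → 24
  B: 0 + 24.32 = 24.32 → 24
rgb(231, 24, 24) = #E71818.

#E71818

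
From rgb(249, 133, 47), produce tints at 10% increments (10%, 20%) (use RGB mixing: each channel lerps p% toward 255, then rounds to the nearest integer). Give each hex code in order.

10%: (249 + 0.6 = 249.6→250, 133 + 12.2 = 145.2→145, 47 + 20.8 = 67.8→68) → #fa9144
20%: (249 + 1.2 = 250.2→250, 133 + 24.4 = 157.4→157, 47 + 41.6 = 88.6→89) → #fa9d59

#fa9144, #fa9d59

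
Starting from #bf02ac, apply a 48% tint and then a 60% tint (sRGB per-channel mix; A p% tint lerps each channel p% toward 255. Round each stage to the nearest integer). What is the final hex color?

#f2caee

#bf02ac is rgb(191, 2, 172).
Lerp each channel 48% toward 255:
  R: 191 + 30.72 = 221.72 → 222
  G: 2 + 0.48×(255−2) = 2 + 121.44 = 123.44 → 123
  B: 172 + 0.48×(255−172) = 172 + 39.84 = 211.84 → 212
After the tint: rgb(222, 123, 212) = #de7bd4.
Lerp each channel 60% toward 255:
  R: 222 + 0.6×(255−222) = 222 + 19.8 = 241.8 → 242
  G: 123 + 0.6×(255−123) = 123 + 79.2 = 202.2 → 202
  B: 212 + 0.6×(255−212) = 212 + 25.8 = 237.8 → 238
rgb(242, 202, 238) = #f2caee.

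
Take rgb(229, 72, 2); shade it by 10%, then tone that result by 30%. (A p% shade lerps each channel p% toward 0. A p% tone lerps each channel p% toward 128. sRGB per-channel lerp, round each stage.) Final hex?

Per channel, c → c + 0.1(0 − c):
  R: 229 + 0.1×(0−229) = 229 − 22.9 = 206.1 → 206
  G: 72 + 0.1×(0−72) = 72 − 7.2 = 64.8 → 65
  B: 2 − 0.2 = 1.8 → 2
After the shade: rgb(206, 65, 2) = #CE4102.
A 30% tone moves each channel 30% toward 128:
  R: 206 − 23.4 = 182.6 → 183
  G: 65 + 0.3×(128−65) = 65 + 18.9 = 83.9 → 84
  B: 2 + 37.8 = 39.8 → 40
rgb(183, 84, 40) = #B75428.

#B75428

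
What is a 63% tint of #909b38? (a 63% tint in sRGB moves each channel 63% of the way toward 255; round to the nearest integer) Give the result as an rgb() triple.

rgb(214, 218, 181)

#909b38 is rgb(144, 155, 56).
Per channel, c → c + 0.63(255 − c):
  R: 144 + 69.93 = 213.93 → 214
  G: 155 + 63 = 218 → 218
  B: 56 + 125.37 = 181.37 → 181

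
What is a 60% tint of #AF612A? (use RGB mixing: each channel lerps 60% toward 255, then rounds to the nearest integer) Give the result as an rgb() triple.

rgb(223, 192, 170)

#AF612A is rgb(175, 97, 42).
A 60% tint moves each channel 60% toward 255:
  R: 175 + 0.6×(255−175) = 175 + 48 = 223 → 223
  G: 97 + 0.6×(255−97) = 97 + 94.8 = 191.8 → 192
  B: 42 + 127.8 = 169.8 → 170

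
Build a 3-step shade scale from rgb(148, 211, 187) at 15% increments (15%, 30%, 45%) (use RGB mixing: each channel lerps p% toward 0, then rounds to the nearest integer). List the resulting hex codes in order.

15%: (148 − 22.2 = 125.8→126, 211 − 31.65 = 179.35→179, 187 − 28.05 = 158.95→159) → #7eb39f
30%: (148 − 44.4 = 103.6→104, 211 − 63.3 = 147.7→148, 187 − 56.1 = 130.9→131) → #689483
45%: (148 − 66.6 = 81.4→81, 211 − 94.95 = 116.05→116, 187 − 84.15 = 102.85→103) → #517467

#7eb39f, #689483, #517467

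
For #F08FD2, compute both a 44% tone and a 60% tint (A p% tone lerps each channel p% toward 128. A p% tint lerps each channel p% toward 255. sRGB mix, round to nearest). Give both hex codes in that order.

#F08FD2 is rgb(240, 143, 210).
44% tone:
  R: 240 + 0.44×(128−240) = 240 − 49.28 = 190.72 → 191
  G: 143 − 6.6 = 136.4 → 136
  B: 210 + 0.44×(128−210) = 210 − 36.08 = 173.92 → 174
  → #BF88AE
60% tint:
  R: 240 + 9 = 249 → 249
  G: 143 + 0.6×(255−143) = 143 + 67.2 = 210.2 → 210
  B: 210 + 0.6×(255−210) = 210 + 27 = 237 → 237
  → #F9D2ED

#BF88AE, #F9D2ED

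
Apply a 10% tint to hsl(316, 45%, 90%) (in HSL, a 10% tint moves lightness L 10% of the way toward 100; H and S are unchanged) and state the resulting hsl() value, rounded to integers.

hsl(316, 45%, 91%)

L moves 10% from 90 toward 100: 90 + 1 = 91 → 91.
H and S are unchanged.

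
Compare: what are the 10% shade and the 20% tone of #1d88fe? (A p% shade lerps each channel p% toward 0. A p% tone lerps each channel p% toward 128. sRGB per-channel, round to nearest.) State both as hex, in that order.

#1d88fe is rgb(29, 136, 254).
10% shade:
  R: 29 + 0.1×(0−29) = 29 − 2.9 = 26.1 → 26
  G: 136 + 0.1×(0−136) = 136 − 13.6 = 122.4 → 122
  B: 254 + 0.1×(0−254) = 254 − 25.4 = 228.6 → 229
  → #1a7ae5
20% tone:
  R: 29 + 19.8 = 48.8 → 49
  G: 136 + 0.2×(128−136) = 136 − 1.6 = 134.4 → 134
  B: 254 + 0.2×(128−254) = 254 − 25.2 = 228.8 → 229
  → #3186e5

#1a7ae5, #3186e5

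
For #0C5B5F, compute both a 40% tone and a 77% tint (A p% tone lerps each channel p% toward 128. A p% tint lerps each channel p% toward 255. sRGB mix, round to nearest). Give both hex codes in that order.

#0C5B5F is rgb(12, 91, 95).
40% tone:
  R: 12 + 46.4 = 58.4 → 58
  G: 91 + 14.8 = 105.8 → 106
  B: 95 + 13.2 = 108.2 → 108
  → #3A6A6C
77% tint:
  R: 12 + 0.77×(255−12) = 12 + 187.11 = 199.11 → 199
  G: 91 + 0.77×(255−91) = 91 + 126.28 = 217.28 → 217
  B: 95 + 0.77×(255−95) = 95 + 123.2 = 218.2 → 218
  → #C7D9DA

#3A6A6C, #C7D9DA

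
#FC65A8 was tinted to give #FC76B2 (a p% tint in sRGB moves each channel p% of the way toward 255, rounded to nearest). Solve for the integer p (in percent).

11%

#FC65A8 is rgb(252, 101, 168); #FC76B2 is rgb(252, 118, 178).
On the G channel (widest range): 118 ≈ 101 + (p/100)(255 − 101), so p ≈ 100×(118 − 101)/(255 − 101) = 1700/154 = 11.04.
p = 11 reproduces all three channels after rounding.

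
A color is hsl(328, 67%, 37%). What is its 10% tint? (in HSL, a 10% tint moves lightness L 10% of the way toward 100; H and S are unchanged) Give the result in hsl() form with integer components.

hsl(328, 67%, 43%)

L moves 10% from 37 toward 100: 37 + 6.3 = 43.3 → 43.
H and S are unchanged.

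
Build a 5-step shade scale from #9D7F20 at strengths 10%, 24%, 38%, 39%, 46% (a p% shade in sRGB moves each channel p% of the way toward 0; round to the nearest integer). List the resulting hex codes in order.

#9D7F20 is rgb(157, 127, 32).
10%: (157 − 15.7 = 141.3→141, 127 − 12.7 = 114.3→114, 32 − 3.2 = 28.8→29) → #8D721D
24%: (157 − 37.68 = 119.32→119, 127 − 30.48 = 96.52→97, 32 − 7.68 = 24.32→24) → #776118
38%: (157 − 59.66 = 97.34→97, 127 − 48.26 = 78.74→79, 32 − 12.16 = 19.84→20) → #614F14
39%: (157 − 61.23 = 95.77→96, 127 − 49.53 = 77.47→77, 32 − 12.48 = 19.52→20) → #604D14
46%: (157 − 72.22 = 84.78→85, 127 − 58.42 = 68.58→69, 32 − 14.72 = 17.28→17) → #554511

#8D721D, #776118, #614F14, #604D14, #554511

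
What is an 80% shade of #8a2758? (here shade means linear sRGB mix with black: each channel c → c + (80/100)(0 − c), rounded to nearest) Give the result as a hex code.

#8a2758 is rgb(138, 39, 88).
An 80% shade moves each channel 80% toward 0:
  R: 138 + 0.8×(0−138) = 138 − 110.4 = 27.6 → 28
  G: 39 + 0.8×(0−39) = 39 − 31.2 = 7.8 → 8
  B: 88 − 70.4 = 17.6 → 18
rgb(28, 8, 18) = #1c0812.

#1c0812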